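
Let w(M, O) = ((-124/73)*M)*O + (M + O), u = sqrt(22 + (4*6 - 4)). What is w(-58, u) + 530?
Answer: 472 + 7265*sqrt(42)/73 ≈ 1117.0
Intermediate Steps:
u = sqrt(42) (u = sqrt(22 + (24 - 4)) = sqrt(22 + 20) = sqrt(42) ≈ 6.4807)
w(M, O) = M + O - 124*M*O/73 (w(M, O) = ((-124*1/73)*M)*O + (M + O) = (-124*M/73)*O + (M + O) = -124*M*O/73 + (M + O) = M + O - 124*M*O/73)
w(-58, u) + 530 = (-58 + sqrt(42) - 124/73*(-58)*sqrt(42)) + 530 = (-58 + sqrt(42) + 7192*sqrt(42)/73) + 530 = (-58 + 7265*sqrt(42)/73) + 530 = 472 + 7265*sqrt(42)/73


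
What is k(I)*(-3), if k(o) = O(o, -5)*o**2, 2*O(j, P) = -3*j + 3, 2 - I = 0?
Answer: 18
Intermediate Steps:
I = 2 (I = 2 - 1*0 = 2 + 0 = 2)
O(j, P) = 3/2 - 3*j/2 (O(j, P) = (-3*j + 3)/2 = (3 - 3*j)/2 = 3/2 - 3*j/2)
k(o) = o**2*(3/2 - 3*o/2) (k(o) = (3/2 - 3*o/2)*o**2 = o**2*(3/2 - 3*o/2))
k(I)*(-3) = ((3/2)*2**2*(1 - 1*2))*(-3) = ((3/2)*4*(1 - 2))*(-3) = ((3/2)*4*(-1))*(-3) = -6*(-3) = 18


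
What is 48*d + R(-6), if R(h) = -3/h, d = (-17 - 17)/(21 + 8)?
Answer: -3235/58 ≈ -55.776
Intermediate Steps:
d = -34/29 ≈ -1.1724
48*d + R(-6) = 48*(-34/29) - 3/(-6) = -1632/29 - 3*(-⅙) = -1632/29 + ½ = -3235/58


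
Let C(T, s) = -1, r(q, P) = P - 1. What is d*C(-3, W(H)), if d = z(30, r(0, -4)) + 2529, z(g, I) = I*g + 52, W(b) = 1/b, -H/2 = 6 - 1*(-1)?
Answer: -2431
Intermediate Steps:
H = -14 (H = -2*(6 - 1*(-1)) = -2*(6 + 1) = -2*7 = -14)
r(q, P) = -1 + P
W(b) = 1/b
z(g, I) = 52 + I*g
d = 2431 (d = (52 + (-1 - 4)*30) + 2529 = (52 - 5*30) + 2529 = (52 - 150) + 2529 = -98 + 2529 = 2431)
d*C(-3, W(H)) = 2431*(-1) = -2431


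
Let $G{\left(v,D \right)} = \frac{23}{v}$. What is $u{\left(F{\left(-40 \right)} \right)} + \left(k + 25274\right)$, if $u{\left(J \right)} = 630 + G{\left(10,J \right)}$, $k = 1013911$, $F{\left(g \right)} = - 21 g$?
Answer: $\frac{10398173}{10} \approx 1.0398 \cdot 10^{6}$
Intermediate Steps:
$u{\left(J \right)} = \frac{6323}{10}$ ($u{\left(J \right)} = 630 + \frac{23}{10} = \frac{6323}{10}$)
$u{\left(F{\left(-40 \right)} \right)} + \left(k + 25274\right) = \frac{6323}{10} + \left(1013911 + 25274\right) = \frac{6323}{10} + 1039185 = \frac{10398173}{10}$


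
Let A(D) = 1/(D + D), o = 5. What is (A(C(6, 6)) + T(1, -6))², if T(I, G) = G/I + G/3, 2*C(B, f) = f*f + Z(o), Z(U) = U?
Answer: 106929/1681 ≈ 63.610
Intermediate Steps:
C(B, f) = 5/2 + f²/2 (C(B, f) = (f*f + 5)/2 = (f² + 5)/2 = (5 + f²)/2 = 5/2 + f²/2)
A(D) = 1/(2*D)
T(I, G) = G/3 + G/I (T(I, G) = G/I + G*(⅓) = G/I + G/3 = G/3 + G/I)
(A(C(6, 6)) + T(1, -6))² = (1/(2*(5/2 + (½)*6²)) + ((⅓)*(-6) - 6/1))² = (1/(2*(5/2 + (½)*36)) + (-2 - 6*1))² = (1/(2*(5/2 + 18)) + (-2 - 6))² = (1/(2*(41/2)) - 8)² = ((½)*(2/41) - 8)² = (1/41 - 8)² = (-327/41)² = 106929/1681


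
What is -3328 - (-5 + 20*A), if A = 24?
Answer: -3803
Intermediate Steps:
-3328 - (-5 + 20*A) = -3328 - (-5 + 20*24) = -3328 - (-5 + 480) = -3328 - 1*475 = -3328 - 475 = -3803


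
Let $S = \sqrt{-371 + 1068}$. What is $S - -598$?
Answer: $598 + \sqrt{697} \approx 624.4$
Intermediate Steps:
$S = \sqrt{697} \approx 26.401$
$S - -598 = \sqrt{697} - -598 = \sqrt{697} + 598 = 598 + \sqrt{697}$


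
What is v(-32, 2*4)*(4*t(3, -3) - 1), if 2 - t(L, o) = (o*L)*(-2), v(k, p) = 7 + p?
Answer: -975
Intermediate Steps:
t(L, o) = 2 + 2*L*o (t(L, o) = 2 - o*L*(-2) = 2 - L*o*(-2) = 2 - (-2)*L*o = 2 + 2*L*o)
v(-32, 2*4)*(4*t(3, -3) - 1) = (7 + 2*4)*(4*(2 + 2*3*(-3)) - 1) = (7 + 8)*(4*(2 - 18) - 1) = 15*(4*(-16) - 1) = 15*(-64 - 1) = 15*(-65) = -975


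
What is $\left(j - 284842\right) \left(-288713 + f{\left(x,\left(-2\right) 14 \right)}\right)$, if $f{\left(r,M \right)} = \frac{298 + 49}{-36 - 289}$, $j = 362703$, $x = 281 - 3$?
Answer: $- \frac{7305858957992}{325} \approx -2.248 \cdot 10^{10}$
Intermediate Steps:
$x = 278$ ($x = 281 - 3 = 278$)
$f{\left(r,M \right)} = - \frac{347}{325}$ ($f{\left(r,M \right)} = \frac{347}{-325} = 347 \left(- \frac{1}{325}\right) = - \frac{347}{325}$)
$\left(j - 284842\right) \left(-288713 + f{\left(x,\left(-2\right) 14 \right)}\right) = \left(362703 - 284842\right) \left(-288713 - \frac{347}{325}\right) = 77861 \left(- \frac{93832072}{325}\right) = - \frac{7305858957992}{325}$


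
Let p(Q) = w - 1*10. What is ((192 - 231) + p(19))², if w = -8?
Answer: 3249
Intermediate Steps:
p(Q) = -18 (p(Q) = -8 - 1*10 = -8 - 10 = -18)
((192 - 231) + p(19))² = ((192 - 231) - 18)² = (-39 - 18)² = (-57)² = 3249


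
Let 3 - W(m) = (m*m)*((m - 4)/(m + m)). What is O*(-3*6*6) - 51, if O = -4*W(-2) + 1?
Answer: -1455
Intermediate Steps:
W(m) = 3 - m*(-4 + m)/2 (W(m) = 3 - m*m*(m - 4)/(m + m) = 3 - m²*(-4 + m)/((2*m)) = 3 - m²*(-4 + m)*(1/(2*m)) = 3 - m²*(-4 + m)/(2*m) = 3 - m*(-4 + m)/2)
O = 13 (O = -4*(3 + 2*(-2) - ½*(-2)²) + 1 = -4*(3 - 4 - ½*4) + 1 = -4*(3 - 4 - 2) + 1 = -4*(-3) + 1 = 12 + 1 = 13)
O*(-3*6*6) - 51 = 13*(-3*6*6) - 51 = 13*(-18*6) - 51 = 13*(-108) - 51 = -1404 - 51 = -1455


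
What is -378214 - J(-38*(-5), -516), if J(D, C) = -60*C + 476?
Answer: -409650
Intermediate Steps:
J(D, C) = 476 - 60*C
-378214 - J(-38*(-5), -516) = -378214 - (476 - 60*(-516)) = -378214 - (476 + 30960) = -378214 - 1*31436 = -378214 - 31436 = -409650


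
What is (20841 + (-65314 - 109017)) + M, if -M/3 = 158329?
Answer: -628477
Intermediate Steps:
M = -474987 (M = -3*158329 = -474987)
(20841 + (-65314 - 109017)) + M = (20841 + (-65314 - 109017)) - 474987 = (20841 - 174331) - 474987 = -153490 - 474987 = -628477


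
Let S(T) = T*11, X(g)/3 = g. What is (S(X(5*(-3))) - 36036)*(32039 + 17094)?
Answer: -1794877623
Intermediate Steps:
X(g) = 3*g
S(T) = 11*T
(S(X(5*(-3))) - 36036)*(32039 + 17094) = (11*(3*(5*(-3))) - 36036)*(32039 + 17094) = (11*(3*(-15)) - 36036)*49133 = (11*(-45) - 36036)*49133 = (-495 - 36036)*49133 = -36531*49133 = -1794877623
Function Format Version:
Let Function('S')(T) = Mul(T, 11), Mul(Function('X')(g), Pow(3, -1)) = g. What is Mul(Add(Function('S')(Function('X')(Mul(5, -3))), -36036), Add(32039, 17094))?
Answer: -1794877623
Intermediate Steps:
Function('X')(g) = Mul(3, g)
Function('S')(T) = Mul(11, T)
Mul(Add(Function('S')(Function('X')(Mul(5, -3))), -36036), Add(32039, 17094)) = Mul(Add(Mul(11, Mul(3, Mul(5, -3))), -36036), Add(32039, 17094)) = Mul(Add(Mul(11, Mul(3, -15)), -36036), 49133) = Mul(Add(Mul(11, -45), -36036), 49133) = Mul(Add(-495, -36036), 49133) = Mul(-36531, 49133) = -1794877623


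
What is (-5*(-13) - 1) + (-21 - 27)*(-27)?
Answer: 1360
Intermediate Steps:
(-5*(-13) - 1) + (-21 - 27)*(-27) = (65 - 1) - 48*(-27) = 64 + 1296 = 1360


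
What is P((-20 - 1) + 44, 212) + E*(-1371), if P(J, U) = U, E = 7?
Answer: -9385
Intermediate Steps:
P((-20 - 1) + 44, 212) + E*(-1371) = 212 + 7*(-1371) = 212 - 9597 = -9385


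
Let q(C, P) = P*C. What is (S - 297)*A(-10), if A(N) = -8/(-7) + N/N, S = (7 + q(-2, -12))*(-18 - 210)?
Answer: -110475/7 ≈ -15782.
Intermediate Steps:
q(C, P) = C*P
S = -7068 (S = (7 - 2*(-12))*(-18 - 210) = (7 + 24)*(-228) = 31*(-228) = -7068)
A(N) = 15/7 (A(N) = -8*(-1/7) + 1 = 8/7 + 1 = 15/7)
(S - 297)*A(-10) = (-7068 - 297)*(15/7) = -7365*15/7 = -110475/7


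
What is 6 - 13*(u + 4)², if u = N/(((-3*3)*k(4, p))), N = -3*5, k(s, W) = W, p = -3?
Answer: -12007/81 ≈ -148.23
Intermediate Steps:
N = -15
u = -5/9 (u = -15/(-3*3*(-3)) = -15/((-9*(-3))) = -15/27 = -15*1/27 = -5/9 ≈ -0.55556)
6 - 13*(u + 4)² = 6 - 13*(-5/9 + 4)² = 6 - 13*(31/9)² = 6 - 13*961/81 = 6 - 12493/81 = -12007/81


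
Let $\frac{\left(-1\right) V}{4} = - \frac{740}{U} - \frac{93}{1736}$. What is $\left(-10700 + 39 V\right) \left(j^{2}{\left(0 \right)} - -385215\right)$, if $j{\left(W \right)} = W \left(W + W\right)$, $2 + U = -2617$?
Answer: $- \frac{16848274163495}{4074} \approx -4.1356 \cdot 10^{9}$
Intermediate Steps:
$U = -2619$ ($U = -2 - 2617 = -2619$)
$V = - \frac{33583}{36666}$ ($V = - 4 \left(- \frac{740}{-2619} - \frac{93}{1736}\right) = - 4 \left(\left(-740\right) \left(- \frac{1}{2619}\right) - \frac{3}{56}\right) = - 4 \left(\frac{740}{2619} - \frac{3}{56}\right) = \left(-4\right) \frac{33583}{146664} = - \frac{33583}{36666} \approx -0.91592$)
$j{\left(W \right)} = 2 W^{2}$ ($j{\left(W \right)} = W 2 W = 2 W^{2}$)
$\left(-10700 + 39 V\right) \left(j^{2}{\left(0 \right)} - -385215\right) = \left(-10700 + 39 \left(- \frac{33583}{36666}\right)\right) \left(\left(2 \cdot 0^{2}\right)^{2} - -385215\right) = \left(-10700 - \frac{436579}{12222}\right) \left(\left(2 \cdot 0\right)^{2} + 385215\right) = - \frac{131211979 \left(0^{2} + 385215\right)}{12222} = - \frac{131211979 \left(0 + 385215\right)}{12222} = \left(- \frac{131211979}{12222}\right) 385215 = - \frac{16848274163495}{4074}$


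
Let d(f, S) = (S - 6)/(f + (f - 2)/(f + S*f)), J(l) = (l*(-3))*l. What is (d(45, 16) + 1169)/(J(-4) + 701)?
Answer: 20150371/11253802 ≈ 1.7905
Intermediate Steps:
J(l) = -3*l**2 (J(l) = (-3*l)*l = -3*l**2)
d(f, S) = (-6 + S)/(f + (-2 + f)/(f + S*f))
(d(45, 16) + 1169)/(J(-4) + 701) = (45*(-6 + 16**2 - 5*16)/(-2 + 45 + 45**2 + 16*45**2) + 1169)/(-3*(-4)**2 + 701) = (45*(-6 + 256 - 80)/(-2 + 45 + 2025 + 16*2025) + 1169)/(-3*16 + 701) = (45*170/(-2 + 45 + 2025 + 32400) + 1169)/(-48 + 701) = (45*170/34468 + 1169)/653 = (45*(1/34468)*170 + 1169)*(1/653) = (3825/17234 + 1169)*(1/653) = (20150371/17234)*(1/653) = 20150371/11253802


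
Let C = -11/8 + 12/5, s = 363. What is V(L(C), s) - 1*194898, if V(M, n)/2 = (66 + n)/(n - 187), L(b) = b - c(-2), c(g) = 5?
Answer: -1559145/8 ≈ -1.9489e+5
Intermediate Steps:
C = 41/40 (C = -11*1/8 + 12*(1/5) = -11/8 + 12/5 = 41/40 ≈ 1.0250)
L(b) = -5 + b (L(b) = b - 1*5 = b - 5 = -5 + b)
V(M, n) = 2*(66 + n)/(-187 + n) (V(M, n) = 2*((66 + n)/(n - 187)) = 2*((66 + n)/(-187 + n)) = 2*(66 + n)/(-187 + n))
V(L(C), s) - 1*194898 = 2*(66 + 363)/(-187 + 363) - 1*194898 = 2*429/176 - 194898 = 2*(1/176)*429 - 194898 = 39/8 - 194898 = -1559145/8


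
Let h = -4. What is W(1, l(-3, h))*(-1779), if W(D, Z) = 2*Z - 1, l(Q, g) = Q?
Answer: 12453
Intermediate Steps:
W(D, Z) = -1 + 2*Z
W(1, l(-3, h))*(-1779) = (-1 + 2*(-3))*(-1779) = (-1 - 6)*(-1779) = -7*(-1779) = 12453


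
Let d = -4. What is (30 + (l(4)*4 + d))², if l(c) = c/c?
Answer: 900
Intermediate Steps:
l(c) = 1
(30 + (l(4)*4 + d))² = (30 + (1*4 - 4))² = (30 + (4 - 4))² = (30 + 0)² = 30² = 900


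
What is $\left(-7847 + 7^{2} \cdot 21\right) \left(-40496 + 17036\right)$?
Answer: $159950280$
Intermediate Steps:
$\left(-7847 + 7^{2} \cdot 21\right) \left(-40496 + 17036\right) = \left(-7847 + 49 \cdot 21\right) \left(-23460\right) = \left(-7847 + 1029\right) \left(-23460\right) = \left(-6818\right) \left(-23460\right) = 159950280$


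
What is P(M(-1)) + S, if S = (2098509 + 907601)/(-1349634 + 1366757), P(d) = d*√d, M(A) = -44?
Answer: 3006110/17123 - 88*I*√11 ≈ 175.56 - 291.86*I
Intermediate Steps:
P(d) = d^(3/2)
S = 3006110/17123 ≈ 175.56
P(M(-1)) + S = (-44)^(3/2) + 3006110/17123 = -88*I*√11 + 3006110/17123 = 3006110/17123 - 88*I*√11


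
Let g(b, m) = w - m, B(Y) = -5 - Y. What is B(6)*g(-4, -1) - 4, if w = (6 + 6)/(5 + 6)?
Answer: -27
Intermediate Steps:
w = 12/11 ≈ 1.0909
g(b, m) = 12/11 - m
B(6)*g(-4, -1) - 4 = (-5 - 1*6)*(12/11 - 1*(-1)) - 4 = (-5 - 6)*(12/11 + 1) - 4 = -11*23/11 - 4 = -23 - 4 = -27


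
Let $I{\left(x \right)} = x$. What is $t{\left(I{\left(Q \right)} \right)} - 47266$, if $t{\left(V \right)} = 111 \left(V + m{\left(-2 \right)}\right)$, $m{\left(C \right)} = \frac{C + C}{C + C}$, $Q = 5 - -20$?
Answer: $-44380$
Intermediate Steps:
$Q = 25$ ($Q = 5 + 20 = 25$)
$m{\left(C \right)} = 1$ ($m{\left(C \right)} = \frac{2 C}{2 C} = 2 C \frac{1}{2 C} = 1$)
$t{\left(V \right)} = 111 + 111 V$ ($t{\left(V \right)} = 111 \left(V + 1\right) = 111 \left(1 + V\right) = 111 + 111 V$)
$t{\left(I{\left(Q \right)} \right)} - 47266 = \left(111 + 111 \cdot 25\right) - 47266 = \left(111 + 2775\right) - 47266 = 2886 - 47266 = -44380$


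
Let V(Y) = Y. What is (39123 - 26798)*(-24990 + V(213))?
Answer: -305376525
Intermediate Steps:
(39123 - 26798)*(-24990 + V(213)) = (39123 - 26798)*(-24990 + 213) = 12325*(-24777) = -305376525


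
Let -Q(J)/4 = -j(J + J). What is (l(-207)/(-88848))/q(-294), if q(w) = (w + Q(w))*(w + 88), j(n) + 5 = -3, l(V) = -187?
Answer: 187/5966676288 ≈ 3.1341e-8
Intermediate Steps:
j(n) = -8 (j(n) = -5 - 3 = -8)
Q(J) = -32 (Q(J) = -(-4)*(-8) = -4*8 = -32)
q(w) = (-32 + w)*(88 + w) (q(w) = (w - 32)*(w + 88) = (-32 + w)*(88 + w))
(l(-207)/(-88848))/q(-294) = (-187/(-88848))/(-2816 + (-294)**2 + 56*(-294)) = (-187*(-1/88848))/(-2816 + 86436 - 16464) = (187/88848)/67156 = (187/88848)*(1/67156) = 187/5966676288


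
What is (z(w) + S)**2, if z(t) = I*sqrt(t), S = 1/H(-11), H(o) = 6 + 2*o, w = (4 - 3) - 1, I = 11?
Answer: 1/256 ≈ 0.0039063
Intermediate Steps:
w = 0 (w = 1 - 1 = 0)
S = -1/16 (S = 1/(6 + 2*(-11)) = 1/(6 - 22) = 1/(-16) = -1/16 ≈ -0.062500)
z(t) = 11*sqrt(t)
(z(w) + S)**2 = (11*sqrt(0) - 1/16)**2 = (11*0 - 1/16)**2 = (0 - 1/16)**2 = (-1/16)**2 = 1/256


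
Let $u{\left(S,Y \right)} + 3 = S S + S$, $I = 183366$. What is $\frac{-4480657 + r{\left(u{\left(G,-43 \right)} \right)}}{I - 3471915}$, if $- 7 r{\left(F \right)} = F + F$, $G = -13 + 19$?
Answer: $\frac{31364677}{23019843} \approx 1.3625$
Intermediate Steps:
$G = 6$
$u{\left(S,Y \right)} = -3 + S + S^{2}$ ($u{\left(S,Y \right)} = -3 + \left(S S + S\right) = -3 + \left(S^{2} + S\right) = -3 + \left(S + S^{2}\right) = -3 + S + S^{2}$)
$r{\left(F \right)} = - \frac{2 F}{7}$ ($r{\left(F \right)} = - \frac{F + F}{7} = - \frac{2 F}{7}$)
$\frac{-4480657 + r{\left(u{\left(G,-43 \right)} \right)}}{I - 3471915} = \frac{-4480657 - \frac{2 \left(-3 + 6 + 6^{2}\right)}{7}}{183366 - 3471915} = \frac{-4480657 - \frac{2 \left(-3 + 6 + 36\right)}{7}}{-3288549} = \left(-4480657 - \frac{78}{7}\right) \left(- \frac{1}{3288549}\right) = \left(- \frac{31364677}{7}\right) \left(- \frac{1}{3288549}\right) = \frac{31364677}{23019843}$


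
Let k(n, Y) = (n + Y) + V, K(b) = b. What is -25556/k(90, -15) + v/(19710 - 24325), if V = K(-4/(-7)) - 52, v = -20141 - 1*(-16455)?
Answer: -164995678/152295 ≈ -1083.4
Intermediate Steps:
v = -3686 (v = -20141 + 16455 = -3686)
V = -360/7 (V = -4/(-7) - 52 = -4*(-1/7) - 52 = 4/7 - 52 = -360/7 ≈ -51.429)
k(n, Y) = -360/7 + Y + n (k(n, Y) = (n + Y) - 360/7 = (Y + n) - 360/7 = -360/7 + Y + n)
-25556/k(90, -15) + v/(19710 - 24325) = -25556/(-360/7 - 15 + 90) - 3686/(19710 - 24325) = -25556/165/7 - 3686/(-4615) = -25556*7/165 - 3686*(-1/4615) = -178892/165 + 3686/4615 = -164995678/152295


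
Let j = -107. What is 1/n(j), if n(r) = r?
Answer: -1/107 ≈ -0.0093458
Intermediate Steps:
1/n(j) = 1/(-107) = -1/107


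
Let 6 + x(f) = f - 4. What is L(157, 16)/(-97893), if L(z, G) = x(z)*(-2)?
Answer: 98/32631 ≈ 0.0030033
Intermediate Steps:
x(f) = -10 + f (x(f) = -6 + (f - 4) = -6 + (-4 + f) = -10 + f)
L(z, G) = 20 - 2*z (L(z, G) = (-10 + z)*(-2) = 20 - 2*z)
L(157, 16)/(-97893) = (20 - 2*157)/(-97893) = (20 - 314)*(-1/97893) = -294*(-1/97893) = 98/32631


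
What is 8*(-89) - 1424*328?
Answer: -467784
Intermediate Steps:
8*(-89) - 1424*328 = -712 - 467072 = -467784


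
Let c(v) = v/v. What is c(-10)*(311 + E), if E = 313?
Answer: 624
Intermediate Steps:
c(v) = 1
c(-10)*(311 + E) = 1*(311 + 313) = 1*624 = 624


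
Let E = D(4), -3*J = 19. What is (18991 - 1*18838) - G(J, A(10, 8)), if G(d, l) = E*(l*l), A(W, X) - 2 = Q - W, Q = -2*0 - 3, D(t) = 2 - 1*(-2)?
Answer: -331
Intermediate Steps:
J = -19/3 (J = -1/3*19 = -19/3 ≈ -6.3333)
D(t) = 4 (D(t) = 2 + 2 = 4)
Q = -3 (Q = 0 - 3 = -3)
E = 4
A(W, X) = -1 - W (A(W, X) = 2 + (-3 - W) = -1 - W)
G(d, l) = 4*l**2 (G(d, l) = 4*(l*l) = 4*l**2)
(18991 - 1*18838) - G(J, A(10, 8)) = (18991 - 1*18838) - 4*(-1 - 1*10)**2 = (18991 - 18838) - 4*(-1 - 10)**2 = 153 - 4*(-11)**2 = 153 - 4*121 = 153 - 1*484 = 153 - 484 = -331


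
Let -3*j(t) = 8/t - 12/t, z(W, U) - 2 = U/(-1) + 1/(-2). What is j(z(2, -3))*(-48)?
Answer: -128/9 ≈ -14.222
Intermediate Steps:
z(W, U) = 3/2 - U (z(W, U) = 2 + (U/(-1) + 1/(-2)) = 2 + (U*(-1) + 1*(-½)) = 2 + (-U - ½) = 2 + (-½ - U) = 3/2 - U)
j(t) = 4/(3*t) (j(t) = -(8/t - 12/t)/3 = -(-4)/(3*t) = 4/(3*t))
j(z(2, -3))*(-48) = (4/(3*(3/2 - 1*(-3))))*(-48) = (4/(3*(3/2 + 3)))*(-48) = (4/(3*(9/2)))*(-48) = ((4/3)*(2/9))*(-48) = (8/27)*(-48) = -128/9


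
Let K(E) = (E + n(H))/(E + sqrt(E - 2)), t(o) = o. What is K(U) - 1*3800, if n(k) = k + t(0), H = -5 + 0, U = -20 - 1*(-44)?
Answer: -1052372/277 - 19*sqrt(22)/554 ≈ -3799.3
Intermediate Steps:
U = 24 (U = -20 + 44 = 24)
H = -5
n(k) = k (n(k) = k + 0 = k)
K(E) = (-5 + E)/(E + sqrt(-2 + E)) (K(E) = (E - 5)/(E + sqrt(E - 2)) = (-5 + E)/(E + sqrt(-2 + E)))
K(U) - 1*3800 = (-5 + 24)/(24 + sqrt(-2 + 24)) - 1*3800 = 19/(24 + sqrt(22)) - 3800 = -3800 + 19/(24 + sqrt(22))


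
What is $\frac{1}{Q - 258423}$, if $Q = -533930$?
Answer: $- \frac{1}{792353} \approx -1.2621 \cdot 10^{-6}$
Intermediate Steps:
$\frac{1}{Q - 258423} = \frac{1}{-533930 - 258423} = \frac{1}{-792353} = - \frac{1}{792353}$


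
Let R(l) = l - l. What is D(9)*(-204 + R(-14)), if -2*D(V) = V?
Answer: 918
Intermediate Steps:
R(l) = 0
D(V) = -V/2
D(9)*(-204 + R(-14)) = (-½*9)*(-204 + 0) = -9/2*(-204) = 918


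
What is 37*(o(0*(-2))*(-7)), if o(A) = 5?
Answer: -1295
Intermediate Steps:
37*(o(0*(-2))*(-7)) = 37*(5*(-7)) = 37*(-35) = -1295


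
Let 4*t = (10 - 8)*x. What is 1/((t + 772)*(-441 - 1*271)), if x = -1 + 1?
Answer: -1/549664 ≈ -1.8193e-6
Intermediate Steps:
x = 0
t = 0 (t = ((10 - 8)*0)/4 = (2*0)/4 = (¼)*0 = 0)
1/((t + 772)*(-441 - 1*271)) = 1/((0 + 772)*(-441 - 1*271)) = 1/(772*(-441 - 271)) = (1/772)/(-712) = (1/772)*(-1/712) = -1/549664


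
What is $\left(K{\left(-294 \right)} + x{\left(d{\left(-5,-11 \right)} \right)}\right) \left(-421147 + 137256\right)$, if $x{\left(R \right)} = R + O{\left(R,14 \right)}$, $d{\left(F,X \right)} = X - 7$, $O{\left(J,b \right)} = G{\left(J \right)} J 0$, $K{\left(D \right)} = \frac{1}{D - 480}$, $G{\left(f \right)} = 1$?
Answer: $\frac{3955453303}{774} \approx 5.1104 \cdot 10^{6}$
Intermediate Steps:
$K{\left(D \right)} = \frac{1}{-480 + D}$
$O{\left(J,b \right)} = 0$ ($O{\left(J,b \right)} = 1 J 0 = J 0 = 0$)
$d{\left(F,X \right)} = -7 + X$ ($d{\left(F,X \right)} = X - 7 = -7 + X$)
$x{\left(R \right)} = R$ ($x{\left(R \right)} = R + 0 = R$)
$\left(K{\left(-294 \right)} + x{\left(d{\left(-5,-11 \right)} \right)}\right) \left(-421147 + 137256\right) = \left(\frac{1}{-480 - 294} - 18\right) \left(-421147 + 137256\right) = \left(\frac{1}{-774} - 18\right) \left(-283891\right) = \left(- \frac{1}{774} - 18\right) \left(-283891\right) = \left(- \frac{13933}{774}\right) \left(-283891\right) = \frac{3955453303}{774}$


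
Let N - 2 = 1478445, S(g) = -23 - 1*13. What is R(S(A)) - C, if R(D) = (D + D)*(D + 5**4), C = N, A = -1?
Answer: -1520855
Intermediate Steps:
S(g) = -36 (S(g) = -23 - 13 = -36)
N = 1478447 (N = 2 + 1478445 = 1478447)
C = 1478447
R(D) = 2*D*(625 + D) (R(D) = (2*D)*(D + 625) = (2*D)*(625 + D) = 2*D*(625 + D))
R(S(A)) - C = 2*(-36)*(625 - 36) - 1*1478447 = 2*(-36)*589 - 1478447 = -42408 - 1478447 = -1520855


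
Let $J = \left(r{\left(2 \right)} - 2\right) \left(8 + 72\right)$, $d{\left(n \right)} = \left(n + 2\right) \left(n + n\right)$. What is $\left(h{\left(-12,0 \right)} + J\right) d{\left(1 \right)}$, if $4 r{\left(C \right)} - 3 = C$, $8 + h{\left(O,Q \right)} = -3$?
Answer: $-426$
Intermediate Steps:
$h{\left(O,Q \right)} = -11$ ($h{\left(O,Q \right)} = -8 - 3 = -11$)
$r{\left(C \right)} = \frac{3}{4} + \frac{C}{4}$
$d{\left(n \right)} = 2 n \left(2 + n\right)$ ($d{\left(n \right)} = \left(2 + n\right) 2 n = 2 n \left(2 + n\right)$)
$J = -60$ ($J = \left(\left(\frac{3}{4} + \frac{1}{4} \cdot 2\right) - 2\right) \left(8 + 72\right) = \left(\left(\frac{3}{4} + \frac{1}{2}\right) - 2\right) 80 = \left(\frac{5}{4} - 2\right) 80 = \left(- \frac{3}{4}\right) 80 = -60$)
$\left(h{\left(-12,0 \right)} + J\right) d{\left(1 \right)} = \left(-11 - 60\right) 2 \cdot 1 \left(2 + 1\right) = - 71 \cdot 2 \cdot 1 \cdot 3 = \left(-71\right) 6 = -426$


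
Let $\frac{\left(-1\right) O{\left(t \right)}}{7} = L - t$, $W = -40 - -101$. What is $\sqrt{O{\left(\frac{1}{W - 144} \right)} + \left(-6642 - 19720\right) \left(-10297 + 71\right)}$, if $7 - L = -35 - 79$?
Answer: $\frac{2 \sqrt{464278927826}}{83} \approx 16419.0$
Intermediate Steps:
$W = 61$ ($W = -40 + 101 = 61$)
$L = 121$ ($L = 7 - \left(-35 - 79\right) = 7 - -114 = 7 + 114 = 121$)
$O{\left(t \right)} = -847 + 7 t$ ($O{\left(t \right)} = - 7 \left(121 - t\right) = -847 + 7 t$)
$\sqrt{O{\left(\frac{1}{W - 144} \right)} + \left(-6642 - 19720\right) \left(-10297 + 71\right)} = \sqrt{\left(-847 + \frac{7}{61 - 144}\right) + \left(-6642 - 19720\right) \left(-10297 + 71\right)} = \sqrt{\left(-847 + \frac{7}{-83}\right) - -269577812} = \sqrt{\left(-847 + 7 \left(- \frac{1}{83}\right)\right) + 269577812} = \sqrt{\left(-847 - \frac{7}{83}\right) + 269577812} = \sqrt{- \frac{70308}{83} + 269577812} = \sqrt{\frac{22374888088}{83}} = \frac{2 \sqrt{464278927826}}{83}$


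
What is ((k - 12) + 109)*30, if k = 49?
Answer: 4380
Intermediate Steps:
((k - 12) + 109)*30 = ((49 - 12) + 109)*30 = (37 + 109)*30 = 146*30 = 4380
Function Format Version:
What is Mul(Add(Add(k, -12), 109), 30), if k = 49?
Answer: 4380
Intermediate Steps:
Mul(Add(Add(k, -12), 109), 30) = Mul(Add(Add(49, -12), 109), 30) = Mul(Add(37, 109), 30) = Mul(146, 30) = 4380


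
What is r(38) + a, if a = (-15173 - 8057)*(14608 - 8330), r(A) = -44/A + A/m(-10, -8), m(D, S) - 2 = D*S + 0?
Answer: -113607755801/779 ≈ -1.4584e+8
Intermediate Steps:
m(D, S) = 2 + D*S (m(D, S) = 2 + (D*S + 0) = 2 + D*S)
r(A) = -44/A + A/82 (r(A) = -44/A + A/(2 - 10*(-8)) = -44/A + A/(2 + 80) = -44/A + A/82)
a = -145837940 (a = -23230*6278 = -145837940)
r(38) + a = (-44/38 + (1/82)*38) - 145837940 = (-44*1/38 + 19/41) - 145837940 = (-22/19 + 19/41) - 145837940 = -541/779 - 145837940 = -113607755801/779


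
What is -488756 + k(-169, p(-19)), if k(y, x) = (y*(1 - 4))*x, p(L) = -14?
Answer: -495854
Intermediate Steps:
k(y, x) = -3*x*y (k(y, x) = (y*(-3))*x = (-3*y)*x = -3*x*y)
-488756 + k(-169, p(-19)) = -488756 - 3*(-14)*(-169) = -488756 - 7098 = -495854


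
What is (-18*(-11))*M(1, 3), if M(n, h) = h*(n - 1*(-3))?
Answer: 2376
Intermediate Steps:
M(n, h) = h*(3 + n) (M(n, h) = h*(n + 3) = h*(3 + n))
(-18*(-11))*M(1, 3) = (-18*(-11))*(3*(3 + 1)) = 198*(3*4) = 198*12 = 2376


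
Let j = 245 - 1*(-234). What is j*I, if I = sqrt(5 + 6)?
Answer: 479*sqrt(11) ≈ 1588.7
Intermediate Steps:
j = 479 (j = 245 + 234 = 479)
I = sqrt(11) ≈ 3.3166
j*I = 479*sqrt(11)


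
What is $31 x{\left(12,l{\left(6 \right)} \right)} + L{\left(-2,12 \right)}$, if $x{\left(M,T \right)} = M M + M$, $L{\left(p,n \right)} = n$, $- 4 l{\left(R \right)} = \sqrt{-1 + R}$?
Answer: $4848$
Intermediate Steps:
$l{\left(R \right)} = - \frac{\sqrt{-1 + R}}{4}$
$x{\left(M,T \right)} = M + M^{2}$ ($x{\left(M,T \right)} = M^{2} + M = M + M^{2}$)
$31 x{\left(12,l{\left(6 \right)} \right)} + L{\left(-2,12 \right)} = 31 \cdot 12 \left(1 + 12\right) + 12 = 31 \cdot 12 \cdot 13 + 12 = 31 \cdot 156 + 12 = 4836 + 12 = 4848$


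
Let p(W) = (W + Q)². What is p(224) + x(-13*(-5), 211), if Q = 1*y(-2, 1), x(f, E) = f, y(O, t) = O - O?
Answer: 50241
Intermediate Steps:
y(O, t) = 0
Q = 0 (Q = 1*0 = 0)
p(W) = W² (p(W) = (W + 0)² = W²)
p(224) + x(-13*(-5), 211) = 224² - 13*(-5) = 50176 + 65 = 50241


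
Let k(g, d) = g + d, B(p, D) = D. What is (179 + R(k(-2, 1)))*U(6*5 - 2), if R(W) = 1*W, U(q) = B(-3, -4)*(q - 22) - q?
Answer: -9256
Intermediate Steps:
k(g, d) = d + g
U(q) = 88 - 5*q (U(q) = -4*(q - 22) - q = -4*(-22 + q) - q = (88 - 4*q) - q = 88 - 5*q)
R(W) = W
(179 + R(k(-2, 1)))*U(6*5 - 2) = (179 + (1 - 2))*(88 - 5*(6*5 - 2)) = (179 - 1)*(88 - 5*(30 - 2)) = 178*(88 - 5*28) = 178*(88 - 140) = 178*(-52) = -9256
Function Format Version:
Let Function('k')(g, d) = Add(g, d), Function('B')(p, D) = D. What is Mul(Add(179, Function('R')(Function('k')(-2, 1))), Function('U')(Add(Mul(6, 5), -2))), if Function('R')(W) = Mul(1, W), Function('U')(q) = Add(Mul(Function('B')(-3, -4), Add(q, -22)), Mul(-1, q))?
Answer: -9256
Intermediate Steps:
Function('k')(g, d) = Add(d, g)
Function('U')(q) = Add(88, Mul(-5, q)) (Function('U')(q) = Add(Mul(-4, Add(q, -22)), Mul(-1, q)) = Add(Mul(-4, Add(-22, q)), Mul(-1, q)) = Add(Add(88, Mul(-4, q)), Mul(-1, q)) = Add(88, Mul(-5, q)))
Function('R')(W) = W
Mul(Add(179, Function('R')(Function('k')(-2, 1))), Function('U')(Add(Mul(6, 5), -2))) = Mul(Add(179, Add(1, -2)), Add(88, Mul(-5, Add(Mul(6, 5), -2)))) = Mul(Add(179, -1), Add(88, Mul(-5, Add(30, -2)))) = Mul(178, Add(88, Mul(-5, 28))) = Mul(178, Add(88, -140)) = Mul(178, -52) = -9256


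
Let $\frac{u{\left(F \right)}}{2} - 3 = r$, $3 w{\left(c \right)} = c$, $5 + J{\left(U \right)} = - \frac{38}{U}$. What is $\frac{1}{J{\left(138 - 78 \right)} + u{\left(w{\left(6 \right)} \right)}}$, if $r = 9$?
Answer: $\frac{30}{551} \approx 0.054446$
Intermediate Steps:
$J{\left(U \right)} = -5 - \frac{38}{U}$
$w{\left(c \right)} = \frac{c}{3}$
$u{\left(F \right)} = 24$ ($u{\left(F \right)} = 6 + 2 \cdot 9 = 6 + 18 = 24$)
$\frac{1}{J{\left(138 - 78 \right)} + u{\left(w{\left(6 \right)} \right)}} = \frac{1}{\left(-5 - \frac{38}{138 - 78}\right) + 24} = \frac{1}{\left(-5 - \frac{38}{60}\right) + 24} = \frac{1}{\left(-5 - \frac{19}{30}\right) + 24} = \frac{1}{- \frac{169}{30} + 24} = \frac{1}{\frac{551}{30}} = \frac{30}{551}$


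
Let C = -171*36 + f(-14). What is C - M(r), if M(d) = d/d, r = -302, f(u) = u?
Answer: -6171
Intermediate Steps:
C = -6170 (C = -171*36 - 14 = -6156 - 14 = -6170)
M(d) = 1
C - M(r) = -6170 - 1*1 = -6170 - 1 = -6171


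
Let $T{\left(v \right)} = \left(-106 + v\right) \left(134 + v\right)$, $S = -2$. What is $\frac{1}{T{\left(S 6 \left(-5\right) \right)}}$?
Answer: $- \frac{1}{8924} \approx -0.00011206$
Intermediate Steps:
$\frac{1}{T{\left(S 6 \left(-5\right) \right)}} = \frac{1}{-14204 + \left(\left(-2\right) 6 \left(-5\right)\right)^{2} + 28 \left(-2\right) 6 \left(-5\right)} = \frac{1}{-14204 + \left(\left(-12\right) \left(-5\right)\right)^{2} + 28 \left(\left(-12\right) \left(-5\right)\right)} = \frac{1}{-14204 + 60^{2} + 28 \cdot 60} = \frac{1}{-14204 + 3600 + 1680} = \frac{1}{-8924} = - \frac{1}{8924}$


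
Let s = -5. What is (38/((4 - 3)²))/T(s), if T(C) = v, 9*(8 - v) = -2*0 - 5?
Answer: 342/77 ≈ 4.4416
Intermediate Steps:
v = 77/9 (v = 8 - (-2*0 - 5)/9 = 8 - (0 - 5)/9 = 8 - ⅑*(-5) = 8 + 5/9 = 77/9 ≈ 8.5556)
T(C) = 77/9
(38/((4 - 3)²))/T(s) = (38/((4 - 3)²))/(77/9) = (38/(1²))*(9/77) = (38/1)*(9/77) = (38*1)*(9/77) = 38*(9/77) = 342/77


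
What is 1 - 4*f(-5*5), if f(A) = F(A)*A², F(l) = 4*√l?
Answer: 1 - 50000*I ≈ 1.0 - 50000.0*I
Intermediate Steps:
f(A) = 4*A^(5/2) (f(A) = (4*√A)*A² = 4*A^(5/2))
1 - 4*f(-5*5) = 1 - 16*(-5*5)^(5/2) = 1 - 16*(-25)^(5/2) = 1 - 16*3125*I = 1 - 50000*I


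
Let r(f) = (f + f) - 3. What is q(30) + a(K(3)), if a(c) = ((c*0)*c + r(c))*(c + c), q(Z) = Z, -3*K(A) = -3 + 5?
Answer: 322/9 ≈ 35.778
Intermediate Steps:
K(A) = -2/3 (K(A) = -(-3 + 5)/3 = -1/3*2 = -2/3)
r(f) = -3 + 2*f (r(f) = 2*f - 3 = -3 + 2*f)
a(c) = 2*c*(-3 + 2*c) (a(c) = ((c*0)*c + (-3 + 2*c))*(c + c) = (0*c + (-3 + 2*c))*(2*c) = (0 + (-3 + 2*c))*(2*c) = (-3 + 2*c)*(2*c) = 2*c*(-3 + 2*c))
q(30) + a(K(3)) = 30 + 2*(-2/3)*(-3 + 2*(-2/3)) = 30 + 2*(-2/3)*(-3 - 4/3) = 30 + 2*(-2/3)*(-13/3) = 30 + 52/9 = 322/9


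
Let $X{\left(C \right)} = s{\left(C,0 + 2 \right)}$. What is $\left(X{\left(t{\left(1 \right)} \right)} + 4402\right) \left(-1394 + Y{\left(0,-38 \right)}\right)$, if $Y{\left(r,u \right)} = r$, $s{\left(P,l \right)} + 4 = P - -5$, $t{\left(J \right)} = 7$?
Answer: $-6147540$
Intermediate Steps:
$s{\left(P,l \right)} = 1 + P$ ($s{\left(P,l \right)} = -4 + \left(P - -5\right) = -4 + \left(P + 5\right) = -4 + \left(5 + P\right) = 1 + P$)
$X{\left(C \right)} = 1 + C$
$\left(X{\left(t{\left(1 \right)} \right)} + 4402\right) \left(-1394 + Y{\left(0,-38 \right)}\right) = \left(\left(1 + 7\right) + 4402\right) \left(-1394 + 0\right) = \left(8 + 4402\right) \left(-1394\right) = 4410 \left(-1394\right) = -6147540$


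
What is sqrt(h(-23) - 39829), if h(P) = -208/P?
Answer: 7*I*sqrt(429893)/23 ≈ 199.55*I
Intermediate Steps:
sqrt(h(-23) - 39829) = sqrt(-208/(-23) - 39829) = sqrt(-208*(-1/23) - 39829) = sqrt(208/23 - 39829) = sqrt(-915859/23) = 7*I*sqrt(429893)/23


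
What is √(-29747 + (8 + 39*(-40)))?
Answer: I*√31299 ≈ 176.92*I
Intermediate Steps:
√(-29747 + (8 + 39*(-40))) = √(-29747 + (8 - 1560)) = √(-29747 - 1552) = √(-31299) = I*√31299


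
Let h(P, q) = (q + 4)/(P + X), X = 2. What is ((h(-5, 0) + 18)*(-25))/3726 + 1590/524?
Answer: 4279505/1464318 ≈ 2.9225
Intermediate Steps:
h(P, q) = (4 + q)/(2 + P) (h(P, q) = (q + 4)/(P + 2) = (4 + q)/(2 + P))
((h(-5, 0) + 18)*(-25))/3726 + 1590/524 = (((4 + 0)/(2 - 5) + 18)*(-25))/3726 + 1590/524 = ((4/(-3) + 18)*(-25))*(1/3726) + 1590*(1/524) = ((-⅓*4 + 18)*(-25))*(1/3726) + 795/262 = ((-4/3 + 18)*(-25))*(1/3726) + 795/262 = ((50/3)*(-25))*(1/3726) + 795/262 = -1250/3*1/3726 + 795/262 = -625/5589 + 795/262 = 4279505/1464318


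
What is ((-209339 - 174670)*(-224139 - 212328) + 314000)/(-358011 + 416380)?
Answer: 167607570203/58369 ≈ 2.8715e+6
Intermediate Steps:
((-209339 - 174670)*(-224139 - 212328) + 314000)/(-358011 + 416380) = (-384009*(-436467) + 314000)/58369 = (167607256203 + 314000)*(1/58369) = 167607570203*(1/58369) = 167607570203/58369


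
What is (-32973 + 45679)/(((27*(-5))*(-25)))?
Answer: 12706/3375 ≈ 3.7647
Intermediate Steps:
(-32973 + 45679)/(((27*(-5))*(-25))) = 12706/((-135*(-25))) = 12706/3375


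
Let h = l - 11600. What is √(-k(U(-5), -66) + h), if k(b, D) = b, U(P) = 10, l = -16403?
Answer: I*√28013 ≈ 167.37*I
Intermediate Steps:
h = -28003 (h = -16403 - 11600 = -28003)
√(-k(U(-5), -66) + h) = √(-1*10 - 28003) = √(-10 - 28003) = √(-28013) = I*√28013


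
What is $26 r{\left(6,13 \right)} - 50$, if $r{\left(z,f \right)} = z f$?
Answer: $1978$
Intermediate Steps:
$r{\left(z,f \right)} = f z$
$26 r{\left(6,13 \right)} - 50 = 26 \cdot 13 \cdot 6 - 50 = 26 \cdot 78 - 50 = 2028 - 50 = 1978$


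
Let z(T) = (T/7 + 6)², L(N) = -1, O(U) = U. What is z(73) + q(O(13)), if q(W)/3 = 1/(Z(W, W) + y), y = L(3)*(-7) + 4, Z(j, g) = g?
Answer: 105849/392 ≈ 270.02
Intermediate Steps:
z(T) = (6 + T/7)² (z(T) = (T*(⅐) + 6)² = (T/7 + 6)² = (6 + T/7)²)
y = 11 (y = -1*(-7) + 4 = 7 + 4 = 11)
q(W) = 3/(11 + W) (q(W) = 3/(W + 11) = 3/(11 + W))
z(73) + q(O(13)) = (42 + 73)²/49 + 3/(11 + 13) = (1/49)*115² + 3/24 = (1/49)*13225 + 3*(1/24) = 13225/49 + ⅛ = 105849/392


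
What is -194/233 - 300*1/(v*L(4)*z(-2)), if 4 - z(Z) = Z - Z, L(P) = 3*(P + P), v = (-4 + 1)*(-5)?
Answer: -5821/5592 ≈ -1.0410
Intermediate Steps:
v = 15 (v = -3*(-5) = 15)
L(P) = 6*P (L(P) = 3*(2*P) = 6*P)
z(Z) = 4 (z(Z) = 4 - (Z - Z) = 4 - 1*0 = 4 + 0 = 4)
-194/233 - 300*1/(v*L(4)*z(-2)) = -194/233 - 300/(((6*4)*15)*4) = -194*1/233 - 300/((24*15)*4) = -194/233 - 300/(360*4) = -194/233 - 300/1440 = -194/233 - 300*1/1440 = -194/233 - 5/24 = -5821/5592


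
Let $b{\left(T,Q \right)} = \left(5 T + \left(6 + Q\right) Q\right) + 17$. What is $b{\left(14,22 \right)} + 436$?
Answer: $1139$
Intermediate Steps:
$b{\left(T,Q \right)} = 17 + 5 T + Q \left(6 + Q\right)$ ($b{\left(T,Q \right)} = \left(5 T + Q \left(6 + Q\right)\right) + 17 = 17 + 5 T + Q \left(6 + Q\right)$)
$b{\left(14,22 \right)} + 436 = \left(17 + 22^{2} + 5 \cdot 14 + 6 \cdot 22\right) + 436 = \left(17 + 484 + 70 + 132\right) + 436 = 703 + 436 = 1139$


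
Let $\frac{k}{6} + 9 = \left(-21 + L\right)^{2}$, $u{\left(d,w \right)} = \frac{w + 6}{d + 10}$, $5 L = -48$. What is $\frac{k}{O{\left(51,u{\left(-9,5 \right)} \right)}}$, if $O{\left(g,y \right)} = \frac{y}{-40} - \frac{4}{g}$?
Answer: $- \frac{8107776}{515} \approx -15743.0$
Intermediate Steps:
$L = - \frac{48}{5}$ ($L = \frac{1}{5} \left(-48\right) = - \frac{48}{5} \approx -9.6$)
$u{\left(d,w \right)} = \frac{6 + w}{10 + d}$
$O{\left(g,y \right)} = - \frac{4}{g} - \frac{y}{40}$ ($O{\left(g,y \right)} = y \left(- \frac{1}{40}\right) - \frac{4}{g} = - \frac{y}{40} - \frac{4}{g} = - \frac{4}{g} - \frac{y}{40}$)
$k = \frac{139104}{25}$ ($k = -54 + 6 \left(-21 - \frac{48}{5}\right)^{2} = -54 + 6 \left(- \frac{153}{5}\right)^{2} = -54 + 6 \cdot \frac{23409}{25} = -54 + \frac{140454}{25} = \frac{139104}{25} \approx 5564.2$)
$\frac{k}{O{\left(51,u{\left(-9,5 \right)} \right)}} = \frac{139104}{25 \left(- \frac{4}{51} - \frac{\frac{1}{10 - 9} \left(6 + 5\right)}{40}\right)} = \frac{139104}{25 \left(\left(-4\right) \frac{1}{51} - \frac{1^{-1} \cdot 11}{40}\right)} = \frac{139104}{25 \left(- \frac{4}{51} - \frac{1 \cdot 11}{40}\right)} = \frac{139104}{25 \left(- \frac{4}{51} - \frac{11}{40}\right)} = \frac{139104}{25 \left(- \frac{721}{2040}\right)} = \frac{139104}{25} \left(- \frac{2040}{721}\right) = - \frac{8107776}{515}$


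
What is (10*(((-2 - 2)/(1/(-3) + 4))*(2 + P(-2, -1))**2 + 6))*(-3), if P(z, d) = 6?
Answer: 21060/11 ≈ 1914.5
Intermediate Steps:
(10*(((-2 - 2)/(1/(-3) + 4))*(2 + P(-2, -1))**2 + 6))*(-3) = (10*(((-2 - 2)/(1/(-3) + 4))*(2 + 6)**2 + 6))*(-3) = (10*(-4/(1*(-1/3) + 4)*8**2 + 6))*(-3) = (10*(-4/(-1/3 + 4)*64 + 6))*(-3) = (10*(-4/11/3*64 + 6))*(-3) = (10*(-4*3/11*64 + 6))*(-3) = (10*(-12/11*64 + 6))*(-3) = (10*(-768/11 + 6))*(-3) = (10*(-702/11))*(-3) = -7020/11*(-3) = 21060/11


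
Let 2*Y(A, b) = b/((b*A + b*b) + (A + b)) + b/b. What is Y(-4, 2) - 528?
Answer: -1583/3 ≈ -527.67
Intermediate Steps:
Y(A, b) = ½ + b/(2*(A + b + b² + A*b)) (Y(A, b) = (b/((b*A + b*b) + (A + b)) + b/b)/2 = (b/((A*b + b²) + (A + b)) + 1)/2 = (b/((b² + A*b) + (A + b)) + 1)/2 = (b/(A + b + b² + A*b) + 1)/2 = (1 + b/(A + b + b² + A*b))/2 = ½ + b/(2*(A + b + b² + A*b)))
Y(-4, 2) - 528 = (2 + (½)*(-4) + (½)*2² + (½)*(-4)*2)/(-4 + 2 + 2² - 4*2) - 528 = (2 - 2 + (½)*4 - 4)/(-4 + 2 + 4 - 8) - 44*12 = (2 - 2 + 2 - 4)/(-6) - 528 = -⅙*(-2) - 528 = ⅓ - 528 = -1583/3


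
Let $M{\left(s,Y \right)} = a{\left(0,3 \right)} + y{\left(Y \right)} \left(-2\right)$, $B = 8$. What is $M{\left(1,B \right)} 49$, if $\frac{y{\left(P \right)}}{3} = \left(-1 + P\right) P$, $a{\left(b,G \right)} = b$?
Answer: $-16464$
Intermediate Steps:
$y{\left(P \right)} = 3 P \left(-1 + P\right)$ ($y{\left(P \right)} = 3 \left(-1 + P\right) P = 3 P \left(-1 + P\right)$)
$M{\left(s,Y \right)} = - 6 Y \left(-1 + Y\right)$ ($M{\left(s,Y \right)} = 0 + 3 Y \left(-1 + Y\right) \left(-2\right) = 0 - 6 Y \left(-1 + Y\right) = - 6 Y \left(-1 + Y\right)$)
$M{\left(1,B \right)} 49 = 6 \cdot 8 \left(1 - 8\right) 49 = 6 \cdot 8 \left(-7\right) 49 = \left(-336\right) 49 = -16464$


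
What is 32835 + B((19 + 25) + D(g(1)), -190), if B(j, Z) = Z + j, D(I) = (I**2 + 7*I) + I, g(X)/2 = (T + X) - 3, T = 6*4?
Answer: 34977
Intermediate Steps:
T = 24
g(X) = 42 + 2*X (g(X) = 2*((24 + X) - 3) = 2*(21 + X) = 42 + 2*X)
D(I) = I**2 + 8*I
32835 + B((19 + 25) + D(g(1)), -190) = 32835 + (-190 + ((19 + 25) + (42 + 2*1)*(8 + (42 + 2*1)))) = 32835 + (-190 + (44 + (42 + 2)*(8 + (42 + 2)))) = 32835 + (-190 + (44 + 44*(8 + 44))) = 32835 + (-190 + (44 + 44*52)) = 32835 + (-190 + (44 + 2288)) = 32835 + (-190 + 2332) = 32835 + 2142 = 34977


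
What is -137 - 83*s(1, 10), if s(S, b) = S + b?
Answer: -1050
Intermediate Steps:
-137 - 83*s(1, 10) = -137 - 83*(1 + 10) = -137 - 83*11 = -137 - 913 = -1050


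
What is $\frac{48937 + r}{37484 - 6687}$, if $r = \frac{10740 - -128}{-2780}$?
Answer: $\frac{34008498}{21403915} \approx 1.5889$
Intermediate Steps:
$r = - \frac{2717}{695}$ ($r = \left(10740 + 128\right) \left(- \frac{1}{2780}\right) = 10868 \left(- \frac{1}{2780}\right) = - \frac{2717}{695} \approx -3.9094$)
$\frac{48937 + r}{37484 - 6687} = \frac{48937 - \frac{2717}{695}}{37484 - 6687} = \frac{34008498}{695 \cdot 30797} = \frac{34008498}{695} \cdot \frac{1}{30797} = \frac{34008498}{21403915}$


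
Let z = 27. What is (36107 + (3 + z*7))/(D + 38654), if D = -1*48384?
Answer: -36299/9730 ≈ -3.7306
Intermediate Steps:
D = -48384
(36107 + (3 + z*7))/(D + 38654) = (36107 + (3 + 27*7))/(-48384 + 38654) = (36107 + (3 + 189))/(-9730) = (36107 + 192)*(-1/9730) = 36299*(-1/9730) = -36299/9730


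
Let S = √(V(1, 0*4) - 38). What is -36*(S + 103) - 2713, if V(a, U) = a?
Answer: -6421 - 36*I*√37 ≈ -6421.0 - 218.98*I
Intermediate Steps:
S = I*√37 (S = √(1 - 38) = √(-37) = I*√37 ≈ 6.0828*I)
-36*(S + 103) - 2713 = -36*(I*√37 + 103) - 2713 = -36*(103 + I*√37) - 2713 = (-3708 - 36*I*√37) - 2713 = -6421 - 36*I*√37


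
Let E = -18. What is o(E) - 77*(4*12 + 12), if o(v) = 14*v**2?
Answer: -84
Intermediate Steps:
o(E) - 77*(4*12 + 12) = 14*(-18)**2 - 77*(4*12 + 12) = 14*324 - 77*(48 + 12) = 4536 - 77*60 = 4536 - 4620 = -84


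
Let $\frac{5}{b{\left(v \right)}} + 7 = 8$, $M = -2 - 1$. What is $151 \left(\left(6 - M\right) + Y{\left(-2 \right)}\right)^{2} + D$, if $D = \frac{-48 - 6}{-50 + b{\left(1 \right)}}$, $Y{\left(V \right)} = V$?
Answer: $\frac{37001}{5} \approx 7400.2$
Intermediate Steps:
$M = -3$ ($M = -2 - 1 = -3$)
$b{\left(v \right)} = 5$ ($b{\left(v \right)} = \frac{5}{-7 + 8} = \frac{5}{1} = 5 \cdot 1 = 5$)
$D = \frac{6}{5}$ ($D = \frac{-48 - 6}{-50 + 5} = - \frac{54}{-45} = \left(-54\right) \left(- \frac{1}{45}\right) = \frac{6}{5} \approx 1.2$)
$151 \left(\left(6 - M\right) + Y{\left(-2 \right)}\right)^{2} + D = 151 \left(\left(6 - -3\right) - 2\right)^{2} + \frac{6}{5} = 151 \left(\left(6 + 3\right) - 2\right)^{2} + \frac{6}{5} = 151 \left(9 - 2\right)^{2} + \frac{6}{5} = 151 \cdot 7^{2} + \frac{6}{5} = 151 \cdot 49 + \frac{6}{5} = 7399 + \frac{6}{5} = \frac{37001}{5}$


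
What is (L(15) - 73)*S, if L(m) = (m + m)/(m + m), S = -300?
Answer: 21600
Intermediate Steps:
L(m) = 1 (L(m) = (2*m)/((2*m)) = (2*m)*(1/(2*m)) = 1)
(L(15) - 73)*S = (1 - 73)*(-300) = -72*(-300) = 21600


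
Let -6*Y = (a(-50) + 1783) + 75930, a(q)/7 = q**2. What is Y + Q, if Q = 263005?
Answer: 1482817/6 ≈ 2.4714e+5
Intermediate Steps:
a(q) = 7*q**2
Y = -95213/6 (Y = -((7*(-50)**2 + 1783) + 75930)/6 = -((7*2500 + 1783) + 75930)/6 = -((17500 + 1783) + 75930)/6 = -(19283 + 75930)/6 = -1/6*95213 = -95213/6 ≈ -15869.)
Y + Q = -95213/6 + 263005 = 1482817/6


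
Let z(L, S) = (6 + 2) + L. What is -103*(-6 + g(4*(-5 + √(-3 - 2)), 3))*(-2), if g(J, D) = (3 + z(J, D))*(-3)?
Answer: 4326 - 2472*I*√5 ≈ 4326.0 - 5527.6*I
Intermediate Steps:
z(L, S) = 8 + L
g(J, D) = -33 - 3*J (g(J, D) = (3 + (8 + J))*(-3) = (11 + J)*(-3) = -33 - 3*J)
-103*(-6 + g(4*(-5 + √(-3 - 2)), 3))*(-2) = -103*(-6 + (-33 - 12*(-5 + √(-3 - 2))))*(-2) = -103*(-6 + (-33 - 12*(-5 + √(-5))))*(-2) = -103*(-6 + (-33 - 12*(-5 + I*√5)))*(-2) = -103*(-6 + (-33 - 3*(-20 + 4*I*√5)))*(-2) = -103*(-6 + (-33 + (60 - 12*I*√5)))*(-2) = -103*(-6 + (27 - 12*I*√5))*(-2) = -103*(21 - 12*I*√5)*(-2) = -103*(-42 + 24*I*√5) = 4326 - 2472*I*√5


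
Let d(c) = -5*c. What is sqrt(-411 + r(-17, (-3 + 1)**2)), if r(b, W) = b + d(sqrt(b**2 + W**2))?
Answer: sqrt(-428 - 5*sqrt(305)) ≈ 22.701*I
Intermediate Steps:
r(b, W) = b - 5*sqrt(W**2 + b**2) (r(b, W) = b - 5*sqrt(b**2 + W**2) = b - 5*sqrt(W**2 + b**2))
sqrt(-411 + r(-17, (-3 + 1)**2)) = sqrt(-411 + (-17 - 5*sqrt(((-3 + 1)**2)**2 + (-17)**2))) = sqrt(-411 + (-17 - 5*sqrt(((-2)**2)**2 + 289))) = sqrt(-411 + (-17 - 5*sqrt(4**2 + 289))) = sqrt(-411 + (-17 - 5*sqrt(16 + 289))) = sqrt(-411 + (-17 - 5*sqrt(305))) = sqrt(-428 - 5*sqrt(305))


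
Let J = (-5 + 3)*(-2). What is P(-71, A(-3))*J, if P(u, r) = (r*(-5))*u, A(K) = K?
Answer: -4260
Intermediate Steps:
J = 4 (J = -2*(-2) = 4)
P(u, r) = -5*r*u (P(u, r) = (-5*r)*u = -5*r*u)
P(-71, A(-3))*J = -5*(-3)*(-71)*4 = -1065*4 = -4260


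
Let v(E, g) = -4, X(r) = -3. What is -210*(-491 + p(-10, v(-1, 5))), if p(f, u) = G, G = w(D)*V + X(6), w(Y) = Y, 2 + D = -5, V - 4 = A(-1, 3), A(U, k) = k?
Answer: 114030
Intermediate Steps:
V = 7 (V = 4 + 3 = 7)
D = -7 (D = -2 - 5 = -7)
G = -52 (G = -7*7 - 3 = -49 - 3 = -52)
p(f, u) = -52
-210*(-491 + p(-10, v(-1, 5))) = -210*(-491 - 52) = -210*(-543) = 114030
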